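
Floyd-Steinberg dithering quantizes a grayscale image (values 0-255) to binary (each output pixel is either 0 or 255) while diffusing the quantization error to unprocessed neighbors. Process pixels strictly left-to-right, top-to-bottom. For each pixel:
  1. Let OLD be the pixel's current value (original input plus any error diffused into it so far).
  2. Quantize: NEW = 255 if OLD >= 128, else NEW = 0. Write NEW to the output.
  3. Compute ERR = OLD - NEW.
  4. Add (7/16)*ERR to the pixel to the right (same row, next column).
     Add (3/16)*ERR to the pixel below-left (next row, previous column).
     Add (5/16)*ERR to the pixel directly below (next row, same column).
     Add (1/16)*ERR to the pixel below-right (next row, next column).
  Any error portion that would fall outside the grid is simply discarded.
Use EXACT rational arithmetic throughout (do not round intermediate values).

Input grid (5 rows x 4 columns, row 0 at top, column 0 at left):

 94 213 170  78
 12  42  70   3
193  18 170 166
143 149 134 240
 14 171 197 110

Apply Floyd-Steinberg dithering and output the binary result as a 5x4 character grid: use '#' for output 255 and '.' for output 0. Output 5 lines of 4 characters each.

(0,0): OLD=94 → NEW=0, ERR=94
(0,1): OLD=2033/8 → NEW=255, ERR=-7/8
(0,2): OLD=21711/128 → NEW=255, ERR=-10929/128
(0,3): OLD=83241/2048 → NEW=0, ERR=83241/2048
(1,0): OLD=5275/128 → NEW=0, ERR=5275/128
(1,1): OLD=50813/1024 → NEW=0, ERR=50813/1024
(1,2): OLD=2378753/32768 → NEW=0, ERR=2378753/32768
(1,3): OLD=22085591/524288 → NEW=0, ERR=22085591/524288
(2,0): OLD=3525551/16384 → NEW=255, ERR=-652369/16384
(2,1): OLD=16920757/524288 → NEW=0, ERR=16920757/524288
(2,2): OLD=228385241/1048576 → NEW=255, ERR=-39001639/1048576
(2,3): OLD=2808982389/16777216 → NEW=255, ERR=-1469207691/16777216
(3,0): OLD=1145954175/8388608 → NEW=255, ERR=-993140865/8388608
(3,1): OLD=13130063713/134217728 → NEW=0, ERR=13130063713/134217728
(3,2): OLD=323782935071/2147483648 → NEW=255, ERR=-223825395169/2147483648
(3,3): OLD=5659391163225/34359738368 → NEW=255, ERR=-3102342120615/34359738368
(4,0): OLD=-9996306989/2147483648 → NEW=0, ERR=-9996306989/2147483648
(4,1): OLD=2965112981049/17179869184 → NEW=255, ERR=-1415753660871/17179869184
(4,2): OLD=64629582418905/549755813888 → NEW=0, ERR=64629582418905/549755813888
(4,3): OLD=1114490638562751/8796093022208 → NEW=0, ERR=1114490638562751/8796093022208
Row 0: .##.
Row 1: ....
Row 2: #.##
Row 3: #.##
Row 4: .#..

Answer: .##.
....
#.##
#.##
.#..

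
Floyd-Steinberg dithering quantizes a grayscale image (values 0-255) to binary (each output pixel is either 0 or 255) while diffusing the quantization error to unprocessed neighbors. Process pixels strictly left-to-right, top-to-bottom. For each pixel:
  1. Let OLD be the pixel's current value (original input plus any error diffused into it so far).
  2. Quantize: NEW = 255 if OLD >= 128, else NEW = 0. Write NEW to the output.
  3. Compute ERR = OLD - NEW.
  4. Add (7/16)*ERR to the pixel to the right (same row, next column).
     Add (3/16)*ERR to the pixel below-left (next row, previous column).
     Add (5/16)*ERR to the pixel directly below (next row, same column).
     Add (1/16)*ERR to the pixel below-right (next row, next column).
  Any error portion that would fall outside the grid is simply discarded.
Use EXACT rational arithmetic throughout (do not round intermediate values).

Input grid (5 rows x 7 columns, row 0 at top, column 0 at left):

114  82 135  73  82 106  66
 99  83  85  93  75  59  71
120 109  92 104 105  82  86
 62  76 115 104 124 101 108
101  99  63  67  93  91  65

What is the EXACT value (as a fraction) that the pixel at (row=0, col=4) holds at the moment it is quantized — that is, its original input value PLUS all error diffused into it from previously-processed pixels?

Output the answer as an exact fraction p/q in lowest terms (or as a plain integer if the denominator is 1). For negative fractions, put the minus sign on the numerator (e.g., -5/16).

(0,0): OLD=114 → NEW=0, ERR=114
(0,1): OLD=1055/8 → NEW=255, ERR=-985/8
(0,2): OLD=10385/128 → NEW=0, ERR=10385/128
(0,3): OLD=222199/2048 → NEW=0, ERR=222199/2048
(0,4): OLD=4242369/32768 → NEW=255, ERR=-4113471/32768
Target (0,4): original=82, with diffused error = 4242369/32768

Answer: 4242369/32768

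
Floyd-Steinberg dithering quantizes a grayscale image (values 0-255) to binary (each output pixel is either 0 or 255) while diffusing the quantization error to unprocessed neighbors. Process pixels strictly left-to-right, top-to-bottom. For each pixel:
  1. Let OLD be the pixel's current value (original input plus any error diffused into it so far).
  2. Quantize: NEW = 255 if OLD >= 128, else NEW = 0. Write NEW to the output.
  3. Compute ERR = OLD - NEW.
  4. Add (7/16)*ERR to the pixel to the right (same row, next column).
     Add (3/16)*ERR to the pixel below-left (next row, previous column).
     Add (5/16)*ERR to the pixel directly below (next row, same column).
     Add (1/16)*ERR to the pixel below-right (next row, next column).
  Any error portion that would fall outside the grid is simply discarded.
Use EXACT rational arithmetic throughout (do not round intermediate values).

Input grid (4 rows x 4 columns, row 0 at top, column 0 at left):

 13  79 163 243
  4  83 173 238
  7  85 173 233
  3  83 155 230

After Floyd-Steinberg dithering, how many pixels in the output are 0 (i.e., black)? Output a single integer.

(0,0): OLD=13 → NEW=0, ERR=13
(0,1): OLD=1355/16 → NEW=0, ERR=1355/16
(0,2): OLD=51213/256 → NEW=255, ERR=-14067/256
(0,3): OLD=896859/4096 → NEW=255, ERR=-147621/4096
(1,0): OLD=6129/256 → NEW=0, ERR=6129/256
(1,1): OLD=226199/2048 → NEW=0, ERR=226199/2048
(1,2): OLD=13283171/65536 → NEW=255, ERR=-3428509/65536
(1,3): OLD=210150693/1048576 → NEW=255, ERR=-57236187/1048576
(2,0): OLD=1153133/32768 → NEW=0, ERR=1153133/32768
(2,1): OLD=132748159/1048576 → NEW=0, ERR=132748159/1048576
(2,2): OLD=437690011/2097152 → NEW=255, ERR=-97083749/2097152
(2,3): OLD=6456522255/33554432 → NEW=255, ERR=-2099857905/33554432
(3,0): OLD=633077405/16777216 → NEW=0, ERR=633077405/16777216
(3,1): OLD=35591931523/268435456 → NEW=255, ERR=-32859109757/268435456
(3,2): OLD=357159502205/4294967296 → NEW=0, ERR=357159502205/4294967296
(3,3): OLD=16762859587563/68719476736 → NEW=255, ERR=-760606980117/68719476736
Output grid:
  Row 0: ..##  (2 black, running=2)
  Row 1: ..##  (2 black, running=4)
  Row 2: ..##  (2 black, running=6)
  Row 3: .#.#  (2 black, running=8)

Answer: 8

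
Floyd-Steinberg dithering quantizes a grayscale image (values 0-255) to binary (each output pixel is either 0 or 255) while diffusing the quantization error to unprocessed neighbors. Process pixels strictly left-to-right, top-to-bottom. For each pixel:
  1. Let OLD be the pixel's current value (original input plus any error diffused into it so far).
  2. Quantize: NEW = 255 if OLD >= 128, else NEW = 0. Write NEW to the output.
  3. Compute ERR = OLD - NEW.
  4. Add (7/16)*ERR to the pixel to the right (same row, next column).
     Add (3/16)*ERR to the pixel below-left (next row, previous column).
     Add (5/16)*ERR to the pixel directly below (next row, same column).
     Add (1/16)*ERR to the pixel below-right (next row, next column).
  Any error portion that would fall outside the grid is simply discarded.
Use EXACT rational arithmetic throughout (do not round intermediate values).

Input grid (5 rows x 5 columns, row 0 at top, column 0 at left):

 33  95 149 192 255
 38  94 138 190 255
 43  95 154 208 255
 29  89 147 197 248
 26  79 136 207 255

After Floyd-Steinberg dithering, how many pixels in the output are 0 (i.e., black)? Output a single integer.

(0,0): OLD=33 → NEW=0, ERR=33
(0,1): OLD=1751/16 → NEW=0, ERR=1751/16
(0,2): OLD=50401/256 → NEW=255, ERR=-14879/256
(0,3): OLD=682279/4096 → NEW=255, ERR=-362201/4096
(0,4): OLD=14176273/65536 → NEW=255, ERR=-2535407/65536
(1,0): OLD=17621/256 → NEW=0, ERR=17621/256
(1,1): OLD=306131/2048 → NEW=255, ERR=-216109/2048
(1,2): OLD=4189775/65536 → NEW=0, ERR=4189775/65536
(1,3): OLD=47041635/262144 → NEW=255, ERR=-19805085/262144
(1,4): OLD=857022921/4194304 → NEW=255, ERR=-212524599/4194304
(2,0): OLD=1465537/32768 → NEW=0, ERR=1465537/32768
(2,1): OLD=102635099/1048576 → NEW=0, ERR=102635099/1048576
(2,2): OLD=3289010129/16777216 → NEW=255, ERR=-989179951/16777216
(2,3): OLD=41094975203/268435456 → NEW=255, ERR=-27356066077/268435456
(2,4): OLD=815435919221/4294967296 → NEW=255, ERR=-279780741259/4294967296
(3,0): OLD=1028930481/16777216 → NEW=0, ERR=1028930481/16777216
(3,1): OLD=18543445981/134217728 → NEW=255, ERR=-15682074659/134217728
(3,2): OLD=276883138319/4294967296 → NEW=0, ERR=276883138319/4294967296
(3,3): OLD=1524357663479/8589934592 → NEW=255, ERR=-666075657481/8589934592
(3,4): OLD=25749129331635/137438953472 → NEW=255, ERR=-9297803803725/137438953472
(4,0): OLD=49945570111/2147483648 → NEW=0, ERR=49945570111/2147483648
(4,1): OLD=4713000316351/68719476736 → NEW=0, ERR=4713000316351/68719476736
(4,2): OLD=180660196652561/1099511627776 → NEW=255, ERR=-99715268430319/1099511627776
(4,3): OLD=2365022003514303/17592186044416 → NEW=255, ERR=-2120985437811777/17592186044416
(4,4): OLD=49614503615629753/281474976710656 → NEW=255, ERR=-22161615445587527/281474976710656
Output grid:
  Row 0: ..###  (2 black, running=2)
  Row 1: .#.##  (2 black, running=4)
  Row 2: ..###  (2 black, running=6)
  Row 3: .#.##  (2 black, running=8)
  Row 4: ..###  (2 black, running=10)

Answer: 10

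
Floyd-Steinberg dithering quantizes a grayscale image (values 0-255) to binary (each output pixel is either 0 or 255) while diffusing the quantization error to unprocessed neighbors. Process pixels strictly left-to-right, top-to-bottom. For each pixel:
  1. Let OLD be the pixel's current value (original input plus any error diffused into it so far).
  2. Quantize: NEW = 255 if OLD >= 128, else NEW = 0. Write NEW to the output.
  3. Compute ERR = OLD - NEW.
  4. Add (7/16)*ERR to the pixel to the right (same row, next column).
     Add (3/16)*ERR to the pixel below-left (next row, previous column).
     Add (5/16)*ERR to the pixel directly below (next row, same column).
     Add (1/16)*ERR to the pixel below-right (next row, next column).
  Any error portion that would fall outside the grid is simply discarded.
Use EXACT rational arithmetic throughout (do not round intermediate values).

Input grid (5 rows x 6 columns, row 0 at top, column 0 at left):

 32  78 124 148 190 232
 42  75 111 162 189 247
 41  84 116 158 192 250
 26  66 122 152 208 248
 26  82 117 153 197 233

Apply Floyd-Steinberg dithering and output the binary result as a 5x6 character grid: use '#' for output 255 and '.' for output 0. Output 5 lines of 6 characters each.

Answer: ..#.##
..####
.#..##
..##.#
...###

Derivation:
(0,0): OLD=32 → NEW=0, ERR=32
(0,1): OLD=92 → NEW=0, ERR=92
(0,2): OLD=657/4 → NEW=255, ERR=-363/4
(0,3): OLD=6931/64 → NEW=0, ERR=6931/64
(0,4): OLD=243077/1024 → NEW=255, ERR=-18043/1024
(0,5): OLD=3674787/16384 → NEW=255, ERR=-503133/16384
(1,0): OLD=277/4 → NEW=0, ERR=277/4
(1,1): OLD=3809/32 → NEW=0, ERR=3809/32
(1,2): OLD=164631/1024 → NEW=255, ERR=-96489/1024
(1,3): OLD=74569/512 → NEW=255, ERR=-55991/512
(1,4): OLD=35824729/262144 → NEW=255, ERR=-31021991/262144
(1,5): OLD=773969503/4194304 → NEW=255, ERR=-295578017/4194304
(2,0): OLD=43499/512 → NEW=0, ERR=43499/512
(2,1): OLD=2376127/16384 → NEW=255, ERR=-1801793/16384
(2,2): OLD=6652105/262144 → NEW=0, ERR=6652105/262144
(2,3): OLD=224080325/2097152 → NEW=0, ERR=224080325/2097152
(2,4): OLD=12194854835/67108864 → NEW=255, ERR=-4917905485/67108864
(2,5): OLD=202422246549/1073741824 → NEW=255, ERR=-71381918571/1073741824
(3,0): OLD=8370205/262144 → NEW=0, ERR=8370205/262144
(3,1): OLD=116749931/2097152 → NEW=0, ERR=116749931/2097152
(3,2): OLD=1404646473/8388608 → NEW=255, ERR=-734448567/8388608
(3,3): OLD=144881711921/1073741824 → NEW=255, ERR=-128922453199/1073741824
(3,4): OLD=1089053274883/8589934592 → NEW=0, ERR=1089053274883/8589934592
(3,5): OLD=38223464740317/137438953472 → NEW=255, ERR=3176531604957/137438953472
(4,0): OLD=1557473225/33554432 → NEW=0, ERR=1557473225/33554432
(4,1): OLD=56523725275/536870912 → NEW=0, ERR=56523725275/536870912
(4,2): OLD=2004338370573/17179869184 → NEW=0, ERR=2004338370573/17179869184
(4,3): OLD=50803061084605/274877906944 → NEW=255, ERR=-19290805186115/274877906944
(4,4): OLD=891683091976761/4398046511104 → NEW=255, ERR=-229818768354759/4398046511104
(4,5): OLD=15853026348445615/70368744177664 → NEW=255, ERR=-2091003416858705/70368744177664
Row 0: ..#.##
Row 1: ..####
Row 2: .#..##
Row 3: ..##.#
Row 4: ...###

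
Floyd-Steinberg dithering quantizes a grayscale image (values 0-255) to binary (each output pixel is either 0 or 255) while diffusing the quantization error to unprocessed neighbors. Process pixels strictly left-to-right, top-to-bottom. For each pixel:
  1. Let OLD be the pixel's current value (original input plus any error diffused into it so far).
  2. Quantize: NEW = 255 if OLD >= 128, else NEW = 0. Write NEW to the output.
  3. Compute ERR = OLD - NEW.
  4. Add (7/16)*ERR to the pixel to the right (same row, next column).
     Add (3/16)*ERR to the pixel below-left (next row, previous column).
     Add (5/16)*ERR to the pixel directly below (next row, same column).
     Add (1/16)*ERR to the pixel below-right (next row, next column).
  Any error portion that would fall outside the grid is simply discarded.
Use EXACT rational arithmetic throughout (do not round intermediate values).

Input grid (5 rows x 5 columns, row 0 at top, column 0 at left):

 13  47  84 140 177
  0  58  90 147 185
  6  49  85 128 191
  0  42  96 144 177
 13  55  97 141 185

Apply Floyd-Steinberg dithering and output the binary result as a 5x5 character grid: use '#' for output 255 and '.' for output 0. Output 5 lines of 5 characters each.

Answer: ...##
..#.#
...##
..#.#
...##

Derivation:
(0,0): OLD=13 → NEW=0, ERR=13
(0,1): OLD=843/16 → NEW=0, ERR=843/16
(0,2): OLD=27405/256 → NEW=0, ERR=27405/256
(0,3): OLD=765275/4096 → NEW=255, ERR=-279205/4096
(0,4): OLD=9645437/65536 → NEW=255, ERR=-7066243/65536
(1,0): OLD=3569/256 → NEW=0, ERR=3569/256
(1,1): OLD=207767/2048 → NEW=0, ERR=207767/2048
(1,2): OLD=10377571/65536 → NEW=255, ERR=-6334109/65536
(1,3): OLD=18320615/262144 → NEW=0, ERR=18320615/262144
(1,4): OLD=744996565/4194304 → NEW=255, ERR=-324550955/4194304
(2,0): OLD=962669/32768 → NEW=0, ERR=962669/32768
(2,1): OLD=80011647/1048576 → NEW=0, ERR=80011647/1048576
(2,2): OLD=1805640253/16777216 → NEW=0, ERR=1805640253/16777216
(2,3): OLD=47345673575/268435456 → NEW=255, ERR=-21105367705/268435456
(2,4): OLD=587505183761/4294967296 → NEW=255, ERR=-507711476719/4294967296
(3,0): OLD=394061981/16777216 → NEW=0, ERR=394061981/16777216
(3,1): OLD=13171731033/134217728 → NEW=0, ERR=13171731033/134217728
(3,2): OLD=698339193635/4294967296 → NEW=255, ERR=-396877466845/4294967296
(3,3): OLD=546017805035/8589934592 → NEW=0, ERR=546017805035/8589934592
(3,4): OLD=22396332866039/137438953472 → NEW=255, ERR=-12650600269321/137438953472
(4,0): OLD=83194959763/2147483648 → NEW=0, ERR=83194959763/2147483648
(4,1): OLD=5962025089043/68719476736 → NEW=0, ERR=5962025089043/68719476736
(4,2): OLD=136484959779709/1099511627776 → NEW=0, ERR=136484959779709/1099511627776
(4,3): OLD=3380129307966995/17592186044416 → NEW=255, ERR=-1105878133359085/17592186044416
(4,4): OLD=37353584050304005/281474976710656 → NEW=255, ERR=-34422535010913275/281474976710656
Row 0: ...##
Row 1: ..#.#
Row 2: ...##
Row 3: ..#.#
Row 4: ...##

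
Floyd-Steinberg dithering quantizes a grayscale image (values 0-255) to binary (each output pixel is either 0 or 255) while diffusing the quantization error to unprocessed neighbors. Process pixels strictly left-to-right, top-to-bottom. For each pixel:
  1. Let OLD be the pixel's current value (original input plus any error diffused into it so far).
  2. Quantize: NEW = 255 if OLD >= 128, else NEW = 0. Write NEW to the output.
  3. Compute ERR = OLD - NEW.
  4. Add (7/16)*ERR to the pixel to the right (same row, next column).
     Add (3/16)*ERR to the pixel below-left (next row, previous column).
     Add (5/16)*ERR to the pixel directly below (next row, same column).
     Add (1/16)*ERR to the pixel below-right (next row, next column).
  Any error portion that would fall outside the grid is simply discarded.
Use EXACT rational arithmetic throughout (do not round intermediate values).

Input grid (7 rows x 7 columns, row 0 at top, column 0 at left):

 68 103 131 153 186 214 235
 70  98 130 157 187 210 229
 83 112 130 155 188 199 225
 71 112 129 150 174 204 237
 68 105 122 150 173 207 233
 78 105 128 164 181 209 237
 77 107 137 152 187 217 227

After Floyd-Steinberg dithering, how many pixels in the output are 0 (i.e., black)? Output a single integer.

Answer: 19

Derivation:
(0,0): OLD=68 → NEW=0, ERR=68
(0,1): OLD=531/4 → NEW=255, ERR=-489/4
(0,2): OLD=4961/64 → NEW=0, ERR=4961/64
(0,3): OLD=191399/1024 → NEW=255, ERR=-69721/1024
(0,4): OLD=2559377/16384 → NEW=255, ERR=-1618543/16384
(0,5): OLD=44769015/262144 → NEW=255, ERR=-22077705/262144
(0,6): OLD=831117505/4194304 → NEW=255, ERR=-238430015/4194304
(1,0): OLD=4373/64 → NEW=0, ERR=4373/64
(1,1): OLD=55539/512 → NEW=0, ERR=55539/512
(1,2): OLD=2969999/16384 → NEW=255, ERR=-1207921/16384
(1,3): OLD=5884467/65536 → NEW=0, ERR=5884467/65536
(1,4): OLD=735534793/4194304 → NEW=255, ERR=-334012727/4194304
(1,5): OLD=4429459449/33554432 → NEW=255, ERR=-4126920711/33554432
(1,6): OLD=81691847031/536870912 → NEW=255, ERR=-55210235529/536870912
(2,0): OLD=1021473/8192 → NEW=0, ERR=1021473/8192
(2,1): OLD=50042715/262144 → NEW=255, ERR=-16804005/262144
(2,2): OLD=430047377/4194304 → NEW=0, ERR=430047377/4194304
(2,3): OLD=6991984521/33554432 → NEW=255, ERR=-1564395639/33554432
(2,4): OLD=33626268937/268435456 → NEW=0, ERR=33626268937/268435456
(2,5): OLD=1641626756403/8589934592 → NEW=255, ERR=-548806564557/8589934592
(2,6): OLD=21608808034965/137438953472 → NEW=255, ERR=-13438125100395/137438953472
(3,0): OLD=410819249/4194304 → NEW=0, ERR=410819249/4194304
(3,1): OLD=5430371709/33554432 → NEW=255, ERR=-3126008451/33554432
(3,2): OLD=28866042007/268435456 → NEW=0, ERR=28866042007/268435456
(3,3): OLD=228033350457/1073741824 → NEW=255, ERR=-45770814663/1073741824
(3,4): OLD=24684510335665/137438953472 → NEW=255, ERR=-10362422799695/137438953472
(3,5): OLD=154530766882371/1099511627776 → NEW=255, ERR=-125844698200509/1099511627776
(3,6): OLD=2680662960843933/17592186044416 → NEW=255, ERR=-1805344480482147/17592186044416
(4,0): OLD=43561966623/536870912 → NEW=0, ERR=43561966623/536870912
(4,1): OLD=1182577338355/8589934592 → NEW=255, ERR=-1007855982605/8589934592
(4,2): OLD=12432369451101/137438953472 → NEW=0, ERR=12432369451101/137438953472
(4,3): OLD=185639449107343/1099511627776 → NEW=255, ERR=-94736015975537/1099511627776
(4,4): OLD=770697876525485/8796093022208 → NEW=0, ERR=770697876525485/8796093022208
(4,5): OLD=52245091034614461/281474976710656 → NEW=255, ERR=-19531028026602819/281474976710656
(4,6): OLD=735977715813203771/4503599627370496 → NEW=255, ERR=-412440189166272709/4503599627370496
(5,0): OLD=11181627752841/137438953472 → NEW=0, ERR=11181627752841/137438953472
(5,1): OLD=138494664651619/1099511627776 → NEW=0, ERR=138494664651619/1099511627776
(5,2): OLD=1652671815295285/8796093022208 → NEW=255, ERR=-590331905367755/8796093022208
(5,3): OLD=9133474694062473/70368744177664 → NEW=255, ERR=-8810555071241847/70368744177664
(5,4): OLD=608922146633819731/4503599627370496 → NEW=255, ERR=-539495758345656749/4503599627370496
(5,5): OLD=4439180674330673027/36028797018963968 → NEW=0, ERR=4439180674330673027/36028797018963968
(5,6): OLD=148697883862170008653/576460752303423488 → NEW=255, ERR=1700392024797019213/576460752303423488
(6,0): OLD=2217347429488529/17592186044416 → NEW=0, ERR=2217347429488529/17592186044416
(6,1): OLD=54608084606746533/281474976710656 → NEW=255, ERR=-17168034454470747/281474976710656
(6,2): OLD=332091776205534223/4503599627370496 → NEW=0, ERR=332091776205534223/4503599627370496
(6,3): OLD=4268640946910566993/36028797018963968 → NEW=0, ERR=4268640946910566993/36028797018963968
(6,4): OLD=15613169350225510583/72057594037927936 → NEW=255, ERR=-2761517129446113097/72057594037927936
(6,5): OLD=2138006945701104852831/9223372036854775808 → NEW=255, ERR=-213952923696862978209/9223372036854775808
(6,6): OLD=33274078386590918719145/147573952589676412928 → NEW=255, ERR=-4357279523776566577495/147573952589676412928
Output grid:
  Row 0: .#.####  (2 black, running=2)
  Row 1: ..#.###  (3 black, running=5)
  Row 2: .#.#.##  (3 black, running=8)
  Row 3: .#.####  (2 black, running=10)
  Row 4: .#.#.##  (3 black, running=13)
  Row 5: ..###.#  (3 black, running=16)
  Row 6: .#..###  (3 black, running=19)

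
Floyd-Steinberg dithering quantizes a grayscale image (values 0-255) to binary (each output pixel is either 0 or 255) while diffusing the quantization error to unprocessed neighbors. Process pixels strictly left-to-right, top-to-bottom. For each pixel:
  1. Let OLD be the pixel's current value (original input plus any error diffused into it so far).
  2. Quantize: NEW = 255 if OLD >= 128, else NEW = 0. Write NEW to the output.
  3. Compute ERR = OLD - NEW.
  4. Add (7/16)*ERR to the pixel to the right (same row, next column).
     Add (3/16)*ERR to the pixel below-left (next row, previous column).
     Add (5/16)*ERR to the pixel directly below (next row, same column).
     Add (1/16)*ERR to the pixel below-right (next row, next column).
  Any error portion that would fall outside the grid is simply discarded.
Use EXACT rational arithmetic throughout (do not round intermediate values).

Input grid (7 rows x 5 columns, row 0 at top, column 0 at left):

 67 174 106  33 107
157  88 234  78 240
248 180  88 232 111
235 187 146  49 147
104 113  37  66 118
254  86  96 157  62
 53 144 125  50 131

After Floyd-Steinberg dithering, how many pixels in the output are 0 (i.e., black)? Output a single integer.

Answer: 17

Derivation:
(0,0): OLD=67 → NEW=0, ERR=67
(0,1): OLD=3253/16 → NEW=255, ERR=-827/16
(0,2): OLD=21347/256 → NEW=0, ERR=21347/256
(0,3): OLD=284597/4096 → NEW=0, ERR=284597/4096
(0,4): OLD=9004531/65536 → NEW=255, ERR=-7707149/65536
(1,0): OLD=43071/256 → NEW=255, ERR=-22209/256
(1,1): OLD=110009/2048 → NEW=0, ERR=110009/2048
(1,2): OLD=19225389/65536 → NEW=255, ERR=2513709/65536
(1,3): OLD=26124009/262144 → NEW=0, ERR=26124009/262144
(1,4): OLD=1053572251/4194304 → NEW=255, ERR=-15975269/4194304
(2,0): OLD=7568131/32768 → NEW=255, ERR=-787709/32768
(2,1): OLD=197172817/1048576 → NEW=255, ERR=-70214063/1048576
(2,2): OLD=1555806003/16777216 → NEW=0, ERR=1555806003/16777216
(2,3): OLD=81979156969/268435456 → NEW=255, ERR=13528115689/268435456
(2,4): OLD=593077078815/4294967296 → NEW=255, ERR=-502139581665/4294967296
(3,0): OLD=3605970131/16777216 → NEW=255, ERR=-672219949/16777216
(3,1): OLD=22069438295/134217728 → NEW=255, ERR=-12156082345/134217728
(3,2): OLD=603954099565/4294967296 → NEW=255, ERR=-491262560915/4294967296
(3,3): OLD=-12183339931/8589934592 → NEW=0, ERR=-12183339931/8589934592
(3,4): OLD=15529746666265/137438953472 → NEW=0, ERR=15529746666265/137438953472
(4,0): OLD=159981254397/2147483648 → NEW=0, ERR=159981254397/2147483648
(4,1): OLD=6414189267837/68719476736 → NEW=0, ERR=6414189267837/68719476736
(4,2): OLD=39763935910387/1099511627776 → NEW=0, ERR=39763935910387/1099511627776
(4,3): OLD=1678585197144445/17592186044416 → NEW=0, ERR=1678585197144445/17592186044416
(4,4): OLD=54878230018099435/281474976710656 → NEW=255, ERR=-16897889043117845/281474976710656
(5,0): OLD=324115521962135/1099511627776 → NEW=255, ERR=43740056879255/1099511627776
(5,1): OLD=1266722874691973/8796093022208 → NEW=255, ERR=-976280845971067/8796093022208
(5,2): OLD=23212568837458605/281474976710656 → NEW=0, ERR=23212568837458605/281474976710656
(5,3): OLD=240831459898659811/1125899906842624 → NEW=255, ERR=-46273016346209309/1125899906842624
(5,4): OLD=562453264919305425/18014398509481984 → NEW=0, ERR=562453264919305425/18014398509481984
(6,0): OLD=6279846620089383/140737488355328 → NEW=0, ERR=6279846620089383/140737488355328
(6,1): OLD=661066424740697161/4503599627370496 → NEW=255, ERR=-487351480238779319/4503599627370496
(6,2): OLD=6397612410774527155/72057594037927936 → NEW=0, ERR=6397612410774527155/72057594037927936
(6,3): OLD=100313853676398127985/1152921504606846976 → NEW=0, ERR=100313853676398127985/1152921504606846976
(6,4): OLD=3251321925426397561175/18446744073709551616 → NEW=255, ERR=-1452597813369538100905/18446744073709551616
Output grid:
  Row 0: .#..#  (3 black, running=3)
  Row 1: #.#.#  (2 black, running=5)
  Row 2: ##.##  (1 black, running=6)
  Row 3: ###..  (2 black, running=8)
  Row 4: ....#  (4 black, running=12)
  Row 5: ##.#.  (2 black, running=14)
  Row 6: .#..#  (3 black, running=17)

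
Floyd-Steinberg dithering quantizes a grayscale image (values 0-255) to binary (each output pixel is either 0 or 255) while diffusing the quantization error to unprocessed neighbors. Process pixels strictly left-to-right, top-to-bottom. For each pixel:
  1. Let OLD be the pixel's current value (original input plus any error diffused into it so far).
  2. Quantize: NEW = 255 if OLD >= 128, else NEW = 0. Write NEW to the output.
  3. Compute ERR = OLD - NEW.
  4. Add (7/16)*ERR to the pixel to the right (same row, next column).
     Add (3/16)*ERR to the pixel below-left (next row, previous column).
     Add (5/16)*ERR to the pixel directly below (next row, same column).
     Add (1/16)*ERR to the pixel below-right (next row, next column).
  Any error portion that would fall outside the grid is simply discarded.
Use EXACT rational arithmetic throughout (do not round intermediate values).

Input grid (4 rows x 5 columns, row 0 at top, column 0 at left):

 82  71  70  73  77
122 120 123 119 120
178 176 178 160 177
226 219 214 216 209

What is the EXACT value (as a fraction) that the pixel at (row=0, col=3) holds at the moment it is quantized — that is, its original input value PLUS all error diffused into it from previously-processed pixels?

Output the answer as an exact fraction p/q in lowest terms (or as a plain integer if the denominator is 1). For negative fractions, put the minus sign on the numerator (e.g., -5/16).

Answer: 254119/2048

Derivation:
(0,0): OLD=82 → NEW=0, ERR=82
(0,1): OLD=855/8 → NEW=0, ERR=855/8
(0,2): OLD=14945/128 → NEW=0, ERR=14945/128
(0,3): OLD=254119/2048 → NEW=0, ERR=254119/2048
Target (0,3): original=73, with diffused error = 254119/2048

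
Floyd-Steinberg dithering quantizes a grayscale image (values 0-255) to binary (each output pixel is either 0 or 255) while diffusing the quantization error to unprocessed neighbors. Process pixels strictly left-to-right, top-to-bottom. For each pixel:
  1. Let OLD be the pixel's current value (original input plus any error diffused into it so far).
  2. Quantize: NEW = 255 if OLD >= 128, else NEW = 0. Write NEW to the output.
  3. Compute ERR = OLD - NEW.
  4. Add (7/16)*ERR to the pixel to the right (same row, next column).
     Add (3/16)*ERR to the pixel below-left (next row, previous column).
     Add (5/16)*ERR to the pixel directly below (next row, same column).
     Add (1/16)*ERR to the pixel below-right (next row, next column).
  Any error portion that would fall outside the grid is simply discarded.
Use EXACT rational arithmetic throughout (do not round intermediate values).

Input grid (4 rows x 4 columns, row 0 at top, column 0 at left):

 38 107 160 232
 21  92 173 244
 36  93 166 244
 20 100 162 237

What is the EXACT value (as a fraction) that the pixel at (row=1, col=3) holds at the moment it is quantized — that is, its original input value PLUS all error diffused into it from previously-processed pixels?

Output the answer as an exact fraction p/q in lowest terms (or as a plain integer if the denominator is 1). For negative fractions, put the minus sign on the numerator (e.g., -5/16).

(0,0): OLD=38 → NEW=0, ERR=38
(0,1): OLD=989/8 → NEW=0, ERR=989/8
(0,2): OLD=27403/128 → NEW=255, ERR=-5237/128
(0,3): OLD=438477/2048 → NEW=255, ERR=-83763/2048
(1,0): OLD=7175/128 → NEW=0, ERR=7175/128
(1,1): OLD=153457/1024 → NEW=255, ERR=-107663/1024
(1,2): OLD=3744517/32768 → NEW=0, ERR=3744517/32768
(1,3): OLD=146096179/524288 → NEW=255, ERR=12402739/524288
Target (1,3): original=244, with diffused error = 146096179/524288

Answer: 146096179/524288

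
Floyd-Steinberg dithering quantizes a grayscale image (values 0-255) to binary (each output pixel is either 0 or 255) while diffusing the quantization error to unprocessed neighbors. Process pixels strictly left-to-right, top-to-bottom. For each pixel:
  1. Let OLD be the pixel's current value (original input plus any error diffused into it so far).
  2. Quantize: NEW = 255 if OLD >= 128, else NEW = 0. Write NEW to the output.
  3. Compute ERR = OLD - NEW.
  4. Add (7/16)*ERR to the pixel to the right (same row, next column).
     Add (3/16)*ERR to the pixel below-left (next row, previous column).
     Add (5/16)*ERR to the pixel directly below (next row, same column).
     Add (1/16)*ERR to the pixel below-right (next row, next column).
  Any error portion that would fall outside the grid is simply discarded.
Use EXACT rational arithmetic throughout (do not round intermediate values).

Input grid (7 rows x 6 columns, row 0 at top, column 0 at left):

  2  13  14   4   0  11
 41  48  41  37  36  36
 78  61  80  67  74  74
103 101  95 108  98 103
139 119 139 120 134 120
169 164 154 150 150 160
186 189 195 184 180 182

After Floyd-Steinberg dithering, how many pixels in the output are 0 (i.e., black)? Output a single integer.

Answer: 25

Derivation:
(0,0): OLD=2 → NEW=0, ERR=2
(0,1): OLD=111/8 → NEW=0, ERR=111/8
(0,2): OLD=2569/128 → NEW=0, ERR=2569/128
(0,3): OLD=26175/2048 → NEW=0, ERR=26175/2048
(0,4): OLD=183225/32768 → NEW=0, ERR=183225/32768
(0,5): OLD=7049743/524288 → NEW=0, ERR=7049743/524288
(1,0): OLD=5661/128 → NEW=0, ERR=5661/128
(1,1): OLD=77387/1024 → NEW=0, ERR=77387/1024
(1,2): OLD=2739367/32768 → NEW=0, ERR=2739367/32768
(1,3): OLD=10468891/131072 → NEW=0, ERR=10468891/131072
(1,4): OLD=637626865/8388608 → NEW=0, ERR=637626865/8388608
(1,5): OLD=9906111303/134217728 → NEW=0, ERR=9906111303/134217728
(2,0): OLD=1736553/16384 → NEW=0, ERR=1736553/16384
(2,1): OLD=78342547/524288 → NEW=255, ERR=-55350893/524288
(2,2): OLD=668030585/8388608 → NEW=0, ERR=668030585/8388608
(2,3): OLD=9816502769/67108864 → NEW=255, ERR=-7296257551/67108864
(2,4): OLD=148214811731/2147483648 → NEW=0, ERR=148214811731/2147483648
(2,5): OLD=4535845703029/34359738368 → NEW=255, ERR=-4225887580811/34359738368
(3,0): OLD=975822425/8388608 → NEW=0, ERR=975822425/8388608
(3,1): OLD=9425941477/67108864 → NEW=255, ERR=-7686818843/67108864
(3,2): OLD=22972638911/536870912 → NEW=0, ERR=22972638911/536870912
(3,3): OLD=3802344690045/34359738368 → NEW=0, ERR=3802344690045/34359738368
(3,4): OLD=37968160460637/274877906944 → NEW=255, ERR=-32125705810083/274877906944
(3,5): OLD=78054842642259/4398046511104 → NEW=0, ERR=78054842642259/4398046511104
(4,0): OLD=165222554007/1073741824 → NEW=255, ERR=-108581611113/1073741824
(4,1): OLD=932128751531/17179869184 → NEW=0, ERR=932128751531/17179869184
(4,2): OLD=104288487925905/549755813888 → NEW=255, ERR=-35899244615535/549755813888
(4,3): OLD=939193772944181/8796093022208 → NEW=0, ERR=939193772944181/8796093022208
(4,4): OLD=21734796217115013/140737488355328 → NEW=255, ERR=-14153263313493627/140737488355328
(4,5): OLD=167183547895773315/2251799813685248 → NEW=0, ERR=167183547895773315/2251799813685248
(5,0): OLD=40564223639089/274877906944 → NEW=255, ERR=-29529642631631/274877906944
(5,1): OLD=1014993340307777/8796093022208 → NEW=0, ERR=1014993340307777/8796093022208
(5,2): OLD=14600709129624283/70368744177664 → NEW=255, ERR=-3343320635680037/70368744177664
(5,3): OLD=314448988426743321/2251799813685248 → NEW=255, ERR=-259759964062994919/2251799813685248
(5,4): OLD=399465373610646361/4503599627370496 → NEW=0, ERR=399465373610646361/4503599627370496
(5,5): OLD=15544403714268931373/72057594037927936 → NEW=255, ERR=-2830282765402692307/72057594037927936
(6,0): OLD=24497410033953379/140737488355328 → NEW=255, ERR=-11390649496655261/140737488355328
(6,1): OLD=391875984693071911/2251799813685248 → NEW=255, ERR=-182332967796666329/2251799813685248
(6,2): OLD=1173727936335577423/9007199254740992 → NEW=255, ERR=-1123107873623375537/9007199254740992
(6,3): OLD=15429087409630786739/144115188075855872 → NEW=0, ERR=15429087409630786739/144115188075855872
(6,4): OLD=553363479011136007635/2305843009213693952 → NEW=255, ERR=-34626488338355950125/2305843009213693952
(6,5): OLD=6223910453286005305061/36893488147419103232 → NEW=255, ERR=-3183929024305866019099/36893488147419103232
Output grid:
  Row 0: ......  (6 black, running=6)
  Row 1: ......  (6 black, running=12)
  Row 2: .#.#.#  (3 black, running=15)
  Row 3: .#..#.  (4 black, running=19)
  Row 4: #.#.#.  (3 black, running=22)
  Row 5: #.##.#  (2 black, running=24)
  Row 6: ###.##  (1 black, running=25)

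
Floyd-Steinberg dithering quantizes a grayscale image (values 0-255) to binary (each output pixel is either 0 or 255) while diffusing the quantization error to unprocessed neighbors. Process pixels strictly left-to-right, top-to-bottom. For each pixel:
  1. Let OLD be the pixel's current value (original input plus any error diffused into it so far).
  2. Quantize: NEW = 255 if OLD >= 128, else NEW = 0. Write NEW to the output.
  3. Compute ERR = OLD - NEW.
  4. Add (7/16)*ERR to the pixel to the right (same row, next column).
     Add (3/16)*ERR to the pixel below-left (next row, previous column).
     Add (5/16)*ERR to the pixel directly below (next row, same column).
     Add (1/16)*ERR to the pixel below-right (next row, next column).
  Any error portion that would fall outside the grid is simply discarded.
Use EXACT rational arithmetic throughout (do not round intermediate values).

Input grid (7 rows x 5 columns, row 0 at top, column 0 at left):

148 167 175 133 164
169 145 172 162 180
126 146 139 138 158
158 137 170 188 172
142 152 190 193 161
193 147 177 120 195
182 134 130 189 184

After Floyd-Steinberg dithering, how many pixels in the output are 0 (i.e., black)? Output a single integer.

(0,0): OLD=148 → NEW=255, ERR=-107
(0,1): OLD=1923/16 → NEW=0, ERR=1923/16
(0,2): OLD=58261/256 → NEW=255, ERR=-7019/256
(0,3): OLD=495635/4096 → NEW=0, ERR=495635/4096
(0,4): OLD=14217349/65536 → NEW=255, ERR=-2494331/65536
(1,0): OLD=40473/256 → NEW=255, ERR=-24807/256
(1,1): OLD=262831/2048 → NEW=255, ERR=-259409/2048
(1,2): OLD=9058139/65536 → NEW=255, ERR=-7653541/65536
(1,3): OLD=36666367/262144 → NEW=255, ERR=-30180353/262144
(1,4): OLD=525546269/4194304 → NEW=0, ERR=525546269/4194304
(2,0): OLD=2358261/32768 → NEW=0, ERR=2358261/32768
(2,1): OLD=115291095/1048576 → NEW=0, ERR=115291095/1048576
(2,2): OLD=2031805765/16777216 → NEW=0, ERR=2031805765/16777216
(2,3): OLD=45956269055/268435456 → NEW=255, ERR=-22494772225/268435456
(2,4): OLD=658411551801/4294967296 → NEW=255, ERR=-436805108679/4294967296
(3,0): OLD=3373995173/16777216 → NEW=255, ERR=-904194907/16777216
(3,1): OLD=23486213825/134217728 → NEW=255, ERR=-10739306815/134217728
(3,2): OLD=704368809755/4294967296 → NEW=255, ERR=-390847850725/4294967296
(3,3): OLD=949183980387/8589934592 → NEW=0, ERR=949183980387/8589934592
(3,4): OLD=25195904061903/137438953472 → NEW=255, ERR=-9851029073457/137438953472
(4,0): OLD=236556961291/2147483648 → NEW=0, ERR=236556961291/2147483648
(4,1): OLD=10634851383179/68719476736 → NEW=255, ERR=-6888615184501/68719476736
(4,2): OLD=146700965367941/1099511627776 → NEW=255, ERR=-133674499714939/1099511627776
(4,3): OLD=2730566408466827/17592186044416 → NEW=255, ERR=-1755441032859253/17592186044416
(4,4): OLD=28668654205220941/281474976710656 → NEW=0, ERR=28668654205220941/281474976710656
(5,0): OLD=229389012413825/1099511627776 → NEW=255, ERR=-50986452669055/1099511627776
(5,1): OLD=699075315060931/8796093022208 → NEW=0, ERR=699075315060931/8796093022208
(5,2): OLD=41884356725634011/281474976710656 → NEW=255, ERR=-29891762335583269/281474976710656
(5,3): OLD=60634906748818709/1125899906842624 → NEW=0, ERR=60634906748818709/1125899906842624
(5,4): OLD=4398276914592144471/18014398509481984 → NEW=255, ERR=-195394705325761449/18014398509481984
(6,0): OLD=25671990719090289/140737488355328 → NEW=255, ERR=-10216068811518351/140737488355328
(6,1): OLD=469581618226110623/4503599627370496 → NEW=0, ERR=469581618226110623/4503599627370496
(6,2): OLD=11348763007963765701/72057594037927936 → NEW=255, ERR=-7025923471707857979/72057594037927936
(6,3): OLD=178126842606542605239/1152921504606846976 → NEW=255, ERR=-115868141068203373641/1152921504606846976
(6,4): OLD=2582687760891680576193/18446744073709551616 → NEW=255, ERR=-2121231977904255085887/18446744073709551616
Output grid:
  Row 0: #.#.#  (2 black, running=2)
  Row 1: ####.  (1 black, running=3)
  Row 2: ...##  (3 black, running=6)
  Row 3: ###.#  (1 black, running=7)
  Row 4: .###.  (2 black, running=9)
  Row 5: #.#.#  (2 black, running=11)
  Row 6: #.###  (1 black, running=12)

Answer: 12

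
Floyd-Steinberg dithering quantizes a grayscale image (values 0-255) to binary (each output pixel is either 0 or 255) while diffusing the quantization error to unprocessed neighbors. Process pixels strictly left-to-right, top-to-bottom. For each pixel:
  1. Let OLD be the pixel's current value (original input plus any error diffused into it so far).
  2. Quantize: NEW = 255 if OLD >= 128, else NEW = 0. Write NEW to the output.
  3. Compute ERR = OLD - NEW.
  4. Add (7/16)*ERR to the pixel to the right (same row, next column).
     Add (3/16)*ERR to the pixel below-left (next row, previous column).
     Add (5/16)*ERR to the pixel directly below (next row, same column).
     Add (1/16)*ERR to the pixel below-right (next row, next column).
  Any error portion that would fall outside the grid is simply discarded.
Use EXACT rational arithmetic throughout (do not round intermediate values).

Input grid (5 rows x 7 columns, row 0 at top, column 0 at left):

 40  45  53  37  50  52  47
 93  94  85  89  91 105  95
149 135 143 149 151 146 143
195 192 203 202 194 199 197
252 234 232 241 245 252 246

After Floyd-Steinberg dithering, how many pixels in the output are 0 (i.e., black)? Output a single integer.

(0,0): OLD=40 → NEW=0, ERR=40
(0,1): OLD=125/2 → NEW=0, ERR=125/2
(0,2): OLD=2571/32 → NEW=0, ERR=2571/32
(0,3): OLD=36941/512 → NEW=0, ERR=36941/512
(0,4): OLD=668187/8192 → NEW=0, ERR=668187/8192
(0,5): OLD=11493053/131072 → NEW=0, ERR=11493053/131072
(0,6): OLD=179017515/2097152 → NEW=0, ERR=179017515/2097152
(1,0): OLD=3751/32 → NEW=0, ERR=3751/32
(1,1): OLD=46689/256 → NEW=255, ERR=-18591/256
(1,2): OLD=784549/8192 → NEW=0, ERR=784549/8192
(1,3): OLD=5693817/32768 → NEW=255, ERR=-2662023/32768
(1,4): OLD=213695203/2097152 → NEW=0, ERR=213695203/2097152
(1,5): OLD=3323317219/16777216 → NEW=255, ERR=-954872861/16777216
(1,6): OLD=27449069677/268435456 → NEW=0, ERR=27449069677/268435456
(2,0): OLD=704571/4096 → NEW=255, ERR=-339909/4096
(2,1): OLD=13275337/131072 → NEW=0, ERR=13275337/131072
(2,2): OLD=414121147/2097152 → NEW=255, ERR=-120652613/2097152
(2,3): OLD=2072562435/16777216 → NEW=0, ERR=2072562435/16777216
(2,4): OLD=29680962331/134217728 → NEW=255, ERR=-4544558309/134217728
(2,5): OLD=596751775025/4294967296 → NEW=255, ERR=-498464885455/4294967296
(2,6): OLD=8289109096807/68719476736 → NEW=0, ERR=8289109096807/68719476736
(3,0): OLD=394385211/2097152 → NEW=255, ERR=-140388549/2097152
(3,1): OLD=2992883407/16777216 → NEW=255, ERR=-1285306673/16777216
(3,2): OLD=24293038389/134217728 → NEW=255, ERR=-9932482251/134217728
(3,3): OLD=106452844095/536870912 → NEW=255, ERR=-30449238465/536870912
(3,4): OLD=9934473130299/68719476736 → NEW=255, ERR=-7588993437381/68719476736
(3,5): OLD=74171591232785/549755813888 → NEW=255, ERR=-66016141308655/549755813888
(3,6): OLD=1538478194748431/8796093022208 → NEW=255, ERR=-704525525914609/8796093022208
(4,0): OLD=58174272933/268435456 → NEW=255, ERR=-10276768347/268435456
(4,1): OLD=752695807217/4294967296 → NEW=255, ERR=-342520853263/4294967296
(4,2): OLD=10896255238303/68719476736 → NEW=255, ERR=-6627211329377/68719476736
(4,3): OLD=85625949573061/549755813888 → NEW=255, ERR=-54561782968379/549755813888
(4,4): OLD=620161064026471/4398046511104 → NEW=255, ERR=-501340796305049/4398046511104
(4,5): OLD=20080816874850975/140737488355328 → NEW=255, ERR=-15807242655757665/140737488355328
(4,6): OLD=370029881328082953/2251799813685248 → NEW=255, ERR=-204179071161655287/2251799813685248
Output grid:
  Row 0: .......  (7 black, running=7)
  Row 1: .#.#.#.  (4 black, running=11)
  Row 2: #.#.##.  (3 black, running=14)
  Row 3: #######  (0 black, running=14)
  Row 4: #######  (0 black, running=14)

Answer: 14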